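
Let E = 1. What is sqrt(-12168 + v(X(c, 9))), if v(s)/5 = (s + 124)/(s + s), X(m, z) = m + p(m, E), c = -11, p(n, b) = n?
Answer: I*sqrt(5894922)/22 ≈ 110.36*I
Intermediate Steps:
X(m, z) = 2*m (X(m, z) = m + m = 2*m)
v(s) = 5*(124 + s)/(2*s) (v(s) = 5*((s + 124)/(s + s)) = 5*((124 + s)/((2*s))) = 5*((124 + s)*(1/(2*s))) = 5*((124 + s)/(2*s)) = 5*(124 + s)/(2*s))
sqrt(-12168 + v(X(c, 9))) = sqrt(-12168 + (5/2 + 310/((2*(-11))))) = sqrt(-12168 + (5/2 + 310/(-22))) = sqrt(-12168 + (5/2 + 310*(-1/22))) = sqrt(-12168 + (5/2 - 155/11)) = sqrt(-12168 - 255/22) = sqrt(-267951/22) = I*sqrt(5894922)/22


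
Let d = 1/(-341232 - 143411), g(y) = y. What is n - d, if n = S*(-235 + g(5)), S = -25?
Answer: 2786697251/484643 ≈ 5750.0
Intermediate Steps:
d = -1/484643 (d = 1/(-484643) = -1/484643 ≈ -2.0634e-6)
n = 5750 (n = -25*(-235 + 5) = -25*(-230) = 5750)
n - d = 5750 - 1*(-1/484643) = 5750 + 1/484643 = 2786697251/484643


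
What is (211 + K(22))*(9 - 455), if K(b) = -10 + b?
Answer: -99458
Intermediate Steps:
(211 + K(22))*(9 - 455) = (211 + (-10 + 22))*(9 - 455) = (211 + 12)*(-446) = 223*(-446) = -99458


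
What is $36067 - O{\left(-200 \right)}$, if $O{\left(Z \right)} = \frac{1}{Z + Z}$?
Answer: $\frac{14426801}{400} \approx 36067.0$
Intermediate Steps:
$O{\left(Z \right)} = \frac{1}{2 Z}$
$36067 - O{\left(-200 \right)} = 36067 - \frac{1}{2 \left(-200\right)} = 36067 - \frac{1}{2} \left(- \frac{1}{200}\right) = 36067 - - \frac{1}{400} = 36067 + \frac{1}{400} = \frac{14426801}{400}$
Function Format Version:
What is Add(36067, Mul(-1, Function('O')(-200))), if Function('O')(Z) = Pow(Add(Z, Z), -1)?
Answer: Rational(14426801, 400) ≈ 36067.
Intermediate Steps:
Function('O')(Z) = Mul(Rational(1, 2), Pow(Z, -1)) (Function('O')(Z) = Pow(Mul(2, Z), -1) = Mul(Rational(1, 2), Pow(Z, -1)))
Add(36067, Mul(-1, Function('O')(-200))) = Add(36067, Mul(-1, Mul(Rational(1, 2), Pow(-200, -1)))) = Add(36067, Mul(-1, Mul(Rational(1, 2), Rational(-1, 200)))) = Add(36067, Mul(-1, Rational(-1, 400))) = Add(36067, Rational(1, 400)) = Rational(14426801, 400)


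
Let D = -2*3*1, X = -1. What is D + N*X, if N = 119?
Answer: -125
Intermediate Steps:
D = -6 (D = -6*1 = -6)
D + N*X = -6 + 119*(-1) = -6 - 119 = -125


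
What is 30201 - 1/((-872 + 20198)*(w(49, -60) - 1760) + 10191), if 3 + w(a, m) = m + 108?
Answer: 1000676883700/33133899 ≈ 30201.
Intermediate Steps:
w(a, m) = 105 + m (w(a, m) = -3 + (m + 108) = -3 + (108 + m) = 105 + m)
30201 - 1/((-872 + 20198)*(w(49, -60) - 1760) + 10191) = 30201 - 1/((-872 + 20198)*((105 - 60) - 1760) + 10191) = 30201 - 1/(19326*(45 - 1760) + 10191) = 30201 - 1/(19326*(-1715) + 10191) = 30201 - 1/(-33144090 + 10191) = 30201 - 1/(-33133899) = 30201 - 1*(-1/33133899) = 30201 + 1/33133899 = 1000676883700/33133899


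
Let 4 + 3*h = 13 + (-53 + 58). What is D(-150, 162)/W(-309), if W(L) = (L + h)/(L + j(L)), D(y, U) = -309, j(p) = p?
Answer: -572886/913 ≈ -627.48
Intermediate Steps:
h = 14/3 (h = -4/3 + (13 + (-53 + 58))/3 = -4/3 + (13 + 5)/3 = -4/3 + (⅓)*18 = -4/3 + 6 = 14/3 ≈ 4.6667)
W(L) = (14/3 + L)/(2*L) (W(L) = (L + 14/3)/(L + L) = (14/3 + L)/((2*L)) = (14/3 + L)*(1/(2*L)) = (14/3 + L)/(2*L))
D(-150, 162)/W(-309) = -309*(-1854/(14 + 3*(-309))) = -309*(-1854/(14 - 927)) = -309/((⅙)*(-1/309)*(-913)) = -309/913/1854 = -309*1854/913 = -572886/913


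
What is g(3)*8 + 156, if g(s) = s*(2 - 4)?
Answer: 108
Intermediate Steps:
g(s) = -2*s (g(s) = s*(-2) = -2*s)
g(3)*8 + 156 = -2*3*8 + 156 = -6*8 + 156 = -48 + 156 = 108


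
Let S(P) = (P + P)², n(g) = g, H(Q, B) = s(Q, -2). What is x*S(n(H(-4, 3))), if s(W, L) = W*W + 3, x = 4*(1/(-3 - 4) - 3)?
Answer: -127072/7 ≈ -18153.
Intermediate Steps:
x = -88/7 (x = 4*(1/(-7) - 3) = 4*(-⅐ - 3) = 4*(-22/7) = -88/7 ≈ -12.571)
s(W, L) = 3 + W² (s(W, L) = W² + 3 = 3 + W²)
H(Q, B) = 3 + Q²
S(P) = 4*P² (S(P) = (2*P)² = 4*P²)
x*S(n(H(-4, 3))) = -352*(3 + (-4)²)²/7 = -352*(3 + 16)²/7 = -352*19²/7 = -352*361/7 = -88/7*1444 = -127072/7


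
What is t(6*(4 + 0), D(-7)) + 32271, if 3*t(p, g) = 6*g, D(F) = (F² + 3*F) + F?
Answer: 32313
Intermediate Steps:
D(F) = F² + 4*F
t(p, g) = 2*g (t(p, g) = (6*g)/3 = 2*g)
t(6*(4 + 0), D(-7)) + 32271 = 2*(-7*(4 - 7)) + 32271 = 2*(-7*(-3)) + 32271 = 2*21 + 32271 = 42 + 32271 = 32313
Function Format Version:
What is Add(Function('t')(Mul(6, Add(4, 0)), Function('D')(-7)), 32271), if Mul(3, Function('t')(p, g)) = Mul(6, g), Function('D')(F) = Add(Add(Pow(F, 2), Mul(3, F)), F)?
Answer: 32313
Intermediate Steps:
Function('D')(F) = Add(Pow(F, 2), Mul(4, F))
Function('t')(p, g) = Mul(2, g) (Function('t')(p, g) = Mul(Rational(1, 3), Mul(6, g)) = Mul(2, g))
Add(Function('t')(Mul(6, Add(4, 0)), Function('D')(-7)), 32271) = Add(Mul(2, Mul(-7, Add(4, -7))), 32271) = Add(Mul(2, Mul(-7, -3)), 32271) = Add(Mul(2, 21), 32271) = Add(42, 32271) = 32313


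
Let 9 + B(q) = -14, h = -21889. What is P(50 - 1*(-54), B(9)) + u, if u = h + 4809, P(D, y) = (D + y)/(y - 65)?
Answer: -1503121/88 ≈ -17081.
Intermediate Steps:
B(q) = -23 (B(q) = -9 - 14 = -23)
P(D, y) = (D + y)/(-65 + y)
u = -17080 (u = -21889 + 4809 = -17080)
P(50 - 1*(-54), B(9)) + u = ((50 - 1*(-54)) - 23)/(-65 - 23) - 17080 = ((50 + 54) - 23)/(-88) - 17080 = -(104 - 23)/88 - 17080 = -1/88*81 - 17080 = -81/88 - 17080 = -1503121/88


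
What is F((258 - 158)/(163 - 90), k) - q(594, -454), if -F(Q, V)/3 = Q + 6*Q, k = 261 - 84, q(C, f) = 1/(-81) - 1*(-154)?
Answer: -1080629/5913 ≈ -182.75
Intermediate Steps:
q(C, f) = 12473/81 (q(C, f) = -1/81 + 154 = 12473/81)
k = 177
F(Q, V) = -21*Q (F(Q, V) = -3*(Q + 6*Q) = -21*Q)
F((258 - 158)/(163 - 90), k) - q(594, -454) = -21*(258 - 158)/(163 - 90) - 1*12473/81 = -2100/73 - 12473/81 = -1080629/5913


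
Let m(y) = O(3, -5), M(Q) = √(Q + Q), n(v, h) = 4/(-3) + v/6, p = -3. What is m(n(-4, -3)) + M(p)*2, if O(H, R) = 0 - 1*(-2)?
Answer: 2 + 2*I*√6 ≈ 2.0 + 4.899*I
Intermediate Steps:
n(v, h) = -4/3 + v/6 (n(v, h) = 4*(-⅓) + v*(⅙) = -4/3 + v/6)
O(H, R) = 2 (O(H, R) = 0 + 2 = 2)
M(Q) = √2*√Q (M(Q) = √(2*Q) = √2*√Q)
m(y) = 2
m(n(-4, -3)) + M(p)*2 = 2 + (√2*√(-3))*2 = 2 + (√2*(I*√3))*2 = 2 + (I*√6)*2 = 2 + 2*I*√6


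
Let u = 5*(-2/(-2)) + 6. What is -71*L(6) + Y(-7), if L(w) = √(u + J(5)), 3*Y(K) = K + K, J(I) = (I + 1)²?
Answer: -14/3 - 71*√47 ≈ -491.42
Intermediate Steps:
J(I) = (1 + I)²
u = 11 (u = 5*(-2*(-½)) + 6 = 5*1 + 6 = 5 + 6 = 11)
Y(K) = 2*K/3 (Y(K) = (K + K)/3 = (2*K)/3 = 2*K/3)
L(w) = √47 (L(w) = √(11 + (1 + 5)²) = √(11 + 6²) = √(11 + 36) = √47)
-71*L(6) + Y(-7) = -71*√47 + (⅔)*(-7) = -71*√47 - 14/3 = -14/3 - 71*√47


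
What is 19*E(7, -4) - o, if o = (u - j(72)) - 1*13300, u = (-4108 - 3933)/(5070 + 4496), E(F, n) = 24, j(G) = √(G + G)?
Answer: 131712729/9566 ≈ 13769.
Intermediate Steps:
j(G) = √2*√G (j(G) = √(2*G) = √2*√G)
u = -8041/9566 ≈ -0.84058
o = -127350633/9566 (o = (-8041/9566 - √2*√72) - 1*13300 = (-8041/9566 - √2*6*√2) - 13300 = (-8041/9566 - 1*12) - 13300 = (-8041/9566 - 12) - 13300 = -122833/9566 - 13300 = -127350633/9566 ≈ -13313.)
19*E(7, -4) - o = 19*24 - 1*(-127350633/9566) = 456 + 127350633/9566 = 131712729/9566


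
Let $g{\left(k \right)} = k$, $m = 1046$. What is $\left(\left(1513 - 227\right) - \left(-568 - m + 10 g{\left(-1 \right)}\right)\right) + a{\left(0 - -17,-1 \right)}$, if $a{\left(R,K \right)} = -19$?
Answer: $2891$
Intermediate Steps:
$\left(\left(1513 - 227\right) - \left(-568 - m + 10 g{\left(-1 \right)}\right)\right) + a{\left(0 - -17,-1 \right)} = \left(\left(1513 - 227\right) + \left(\left(\left(-10\right) \left(-1\right) + 568\right) + 1046\right)\right) - 19 = \left(1286 + \left(\left(10 + 568\right) + 1046\right)\right) - 19 = \left(1286 + \left(578 + 1046\right)\right) - 19 = \left(1286 + 1624\right) - 19 = 2910 - 19 = 2891$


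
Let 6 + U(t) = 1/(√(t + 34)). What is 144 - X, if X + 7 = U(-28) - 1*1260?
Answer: 1417 - √6/6 ≈ 1416.6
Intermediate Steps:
U(t) = -6 + (34 + t)^(-½) (U(t) = -6 + 1/(√(t + 34)) = -6 + 1/(√(34 + t)) = -6 + (34 + t)^(-½))
X = -1273 + √6/6 (X = -7 + ((-6 + (34 - 28)^(-½)) - 1*1260) = -7 + ((-6 + 6^(-½)) - 1260) = -7 + ((-6 + √6/6) - 1260) = -7 + (-1266 + √6/6) = -1273 + √6/6 ≈ -1272.6)
144 - X = 144 - (-1273 + √6/6) = 144 + (1273 - √6/6) = 1417 - √6/6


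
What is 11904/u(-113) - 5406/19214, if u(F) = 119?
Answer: 114040071/1143233 ≈ 99.752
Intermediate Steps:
11904/u(-113) - 5406/19214 = 11904/119 - 5406/19214 = 11904*(1/119) - 5406*1/19214 = 11904/119 - 2703/9607 = 114040071/1143233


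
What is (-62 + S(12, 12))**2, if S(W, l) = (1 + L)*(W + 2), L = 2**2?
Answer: 64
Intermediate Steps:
L = 4
S(W, l) = 10 + 5*W (S(W, l) = (1 + 4)*(W + 2) = 5*(2 + W) = 10 + 5*W)
(-62 + S(12, 12))**2 = (-62 + (10 + 5*12))**2 = (-62 + (10 + 60))**2 = (-62 + 70)**2 = 8**2 = 64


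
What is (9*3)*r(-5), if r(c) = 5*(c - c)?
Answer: 0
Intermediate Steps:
r(c) = 0 (r(c) = 5*0 = 0)
(9*3)*r(-5) = (9*3)*0 = 27*0 = 0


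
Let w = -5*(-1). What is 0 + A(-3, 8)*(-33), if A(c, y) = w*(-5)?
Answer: 825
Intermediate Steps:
w = 5
A(c, y) = -25 (A(c, y) = 5*(-5) = -25)
0 + A(-3, 8)*(-33) = 0 - 25*(-33) = 0 + 825 = 825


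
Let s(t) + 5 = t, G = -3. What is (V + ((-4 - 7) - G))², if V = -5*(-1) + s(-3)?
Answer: 121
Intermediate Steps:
s(t) = -5 + t
V = -3 (V = -5*(-1) + (-5 - 3) = 5 - 8 = -3)
(V + ((-4 - 7) - G))² = (-3 + ((-4 - 7) - 1*(-3)))² = (-3 + (-11 + 3))² = (-3 - 8)² = (-11)² = 121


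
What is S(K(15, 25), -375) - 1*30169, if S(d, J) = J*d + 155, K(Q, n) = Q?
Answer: -35639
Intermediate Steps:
S(d, J) = 155 + J*d
S(K(15, 25), -375) - 1*30169 = (155 - 375*15) - 1*30169 = (155 - 5625) - 30169 = -5470 - 30169 = -35639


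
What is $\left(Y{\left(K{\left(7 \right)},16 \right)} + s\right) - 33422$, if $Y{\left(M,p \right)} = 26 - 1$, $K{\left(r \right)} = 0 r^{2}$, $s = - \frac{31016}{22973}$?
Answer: $- \frac{767260297}{22973} \approx -33398.0$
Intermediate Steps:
$s = - \frac{31016}{22973}$ ($s = \left(-31016\right) \frac{1}{22973} = - \frac{31016}{22973} \approx -1.3501$)
$K{\left(r \right)} = 0$
$Y{\left(M,p \right)} = 25$
$\left(Y{\left(K{\left(7 \right)},16 \right)} + s\right) - 33422 = \left(25 - \frac{31016}{22973}\right) - 33422 = \frac{543309}{22973} - 33422 = - \frac{767260297}{22973}$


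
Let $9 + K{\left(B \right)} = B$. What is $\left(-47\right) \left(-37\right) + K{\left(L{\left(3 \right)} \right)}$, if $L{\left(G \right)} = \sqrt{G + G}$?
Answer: $1730 + \sqrt{6} \approx 1732.4$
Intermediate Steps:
$L{\left(G \right)} = \sqrt{2} \sqrt{G}$ ($L{\left(G \right)} = \sqrt{2 G} = \sqrt{2} \sqrt{G}$)
$K{\left(B \right)} = -9 + B$
$\left(-47\right) \left(-37\right) + K{\left(L{\left(3 \right)} \right)} = \left(-47\right) \left(-37\right) - \left(9 - \sqrt{2} \sqrt{3}\right) = 1739 - \left(9 - \sqrt{6}\right) = 1730 + \sqrt{6}$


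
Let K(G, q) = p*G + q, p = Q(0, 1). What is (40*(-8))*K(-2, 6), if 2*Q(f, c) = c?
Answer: -1600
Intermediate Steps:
Q(f, c) = c/2
p = ½ (p = (½)*1 = ½ ≈ 0.50000)
K(G, q) = q + G/2 (K(G, q) = G/2 + q = q + G/2)
(40*(-8))*K(-2, 6) = (40*(-8))*(6 + (½)*(-2)) = -320*(6 - 1) = -320*5 = -1600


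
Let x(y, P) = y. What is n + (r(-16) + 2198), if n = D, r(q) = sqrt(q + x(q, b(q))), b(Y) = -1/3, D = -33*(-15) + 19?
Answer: 2712 + 4*I*sqrt(2) ≈ 2712.0 + 5.6569*I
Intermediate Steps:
D = 514 (D = 495 + 19 = 514)
b(Y) = -1/3 (b(Y) = -1*1/3 = -1/3)
r(q) = sqrt(2)*sqrt(q) (r(q) = sqrt(q + q) = sqrt(2*q) = sqrt(2)*sqrt(q))
n = 514
n + (r(-16) + 2198) = 514 + (sqrt(2)*sqrt(-16) + 2198) = 514 + (sqrt(2)*(4*I) + 2198) = 514 + (4*I*sqrt(2) + 2198) = 514 + (2198 + 4*I*sqrt(2)) = 2712 + 4*I*sqrt(2)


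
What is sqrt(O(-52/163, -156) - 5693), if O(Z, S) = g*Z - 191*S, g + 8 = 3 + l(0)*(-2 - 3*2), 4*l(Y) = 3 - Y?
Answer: sqrt(640485843)/163 ≈ 155.26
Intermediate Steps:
l(Y) = 3/4 - Y/4 (l(Y) = (3 - Y)/4 = 3/4 - Y/4)
g = -11 (g = -8 + (3 + (3/4 - 1/4*0)*(-2 - 3*2)) = -8 + (3 + (3/4 + 0)*(-2 - 6)) = -8 + (3 + (3/4)*(-8)) = -8 + (3 - 6) = -8 - 3 = -11)
O(Z, S) = -191*S - 11*Z (O(Z, S) = -11*Z - 191*S = -191*S - 11*Z)
sqrt(O(-52/163, -156) - 5693) = sqrt((-191*(-156) - (-572)/163) - 5693) = sqrt((29796 - (-572)/163) - 5693) = sqrt((29796 - 11*(-52/163)) - 5693) = sqrt((29796 + 572/163) - 5693) = sqrt(4857320/163 - 5693) = sqrt(3929361/163) = sqrt(640485843)/163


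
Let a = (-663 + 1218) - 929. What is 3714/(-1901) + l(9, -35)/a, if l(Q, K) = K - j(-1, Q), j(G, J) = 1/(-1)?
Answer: -38953/20911 ≈ -1.8628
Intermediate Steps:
j(G, J) = -1
l(Q, K) = 1 + K (l(Q, K) = K - 1*(-1) = K + 1 = 1 + K)
a = -374 (a = 555 - 929 = -374)
3714/(-1901) + l(9, -35)/a = 3714/(-1901) + (1 - 35)/(-374) = 3714*(-1/1901) - 34*(-1/374) = -3714/1901 + 1/11 = -38953/20911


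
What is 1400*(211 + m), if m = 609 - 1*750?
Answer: 98000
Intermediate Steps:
m = -141 (m = 609 - 750 = -141)
1400*(211 + m) = 1400*(211 - 141) = 1400*70 = 98000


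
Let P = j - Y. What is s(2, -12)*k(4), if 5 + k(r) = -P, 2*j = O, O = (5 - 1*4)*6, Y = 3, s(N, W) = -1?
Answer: 5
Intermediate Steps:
O = 6 (O = (5 - 4)*6 = 1*6 = 6)
j = 3 (j = (½)*6 = 3)
P = 0 (P = 3 - 1*3 = 3 - 3 = 0)
k(r) = -5 (k(r) = -5 - 1*0 = -5 + 0 = -5)
s(2, -12)*k(4) = -1*(-5) = 5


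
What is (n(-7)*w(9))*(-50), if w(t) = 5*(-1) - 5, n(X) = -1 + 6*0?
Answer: -500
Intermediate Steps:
n(X) = -1 (n(X) = -1 + 0 = -1)
w(t) = -10 (w(t) = -5 - 5 = -10)
(n(-7)*w(9))*(-50) = -1*(-10)*(-50) = 10*(-50) = -500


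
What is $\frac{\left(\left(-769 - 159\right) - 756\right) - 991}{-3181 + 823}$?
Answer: $\frac{2675}{2358} \approx 1.1344$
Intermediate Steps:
$\frac{\left(\left(-769 - 159\right) - 756\right) - 991}{-3181 + 823} = \frac{\left(-928 - 756\right) - 991}{-2358} = \left(-1684 - 991\right) \left(- \frac{1}{2358}\right) = \left(-2675\right) \left(- \frac{1}{2358}\right) = \frac{2675}{2358}$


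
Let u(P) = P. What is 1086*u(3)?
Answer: 3258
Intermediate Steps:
1086*u(3) = 1086*3 = 3258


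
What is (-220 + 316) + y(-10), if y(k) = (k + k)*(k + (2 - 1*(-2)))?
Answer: 216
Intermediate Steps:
y(k) = 2*k*(4 + k) (y(k) = (2*k)*(k + (2 + 2)) = (2*k)*(k + 4) = (2*k)*(4 + k) = 2*k*(4 + k))
(-220 + 316) + y(-10) = (-220 + 316) + 2*(-10)*(4 - 10) = 96 + 2*(-10)*(-6) = 96 + 120 = 216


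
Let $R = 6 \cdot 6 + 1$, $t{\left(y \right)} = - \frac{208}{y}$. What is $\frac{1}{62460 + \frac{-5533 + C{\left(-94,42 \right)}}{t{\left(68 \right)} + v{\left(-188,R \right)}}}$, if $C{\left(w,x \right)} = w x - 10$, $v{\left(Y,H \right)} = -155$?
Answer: $\frac{2687}{167991367} \approx 1.5995 \cdot 10^{-5}$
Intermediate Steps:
$R = 37$ ($R = 36 + 1 = 37$)
$C{\left(w,x \right)} = -10 + w x$
$\frac{1}{62460 + \frac{-5533 + C{\left(-94,42 \right)}}{t{\left(68 \right)} + v{\left(-188,R \right)}}} = \frac{1}{62460 + \frac{-5533 - 3958}{- \frac{208}{68} - 155}} = \frac{1}{62460 + \frac{-5533 - 3958}{\left(-208\right) \frac{1}{68} - 155}} = \frac{1}{62460 + \frac{-5533 - 3958}{- \frac{52}{17} - 155}} = \frac{1}{62460 - \frac{9491}{- \frac{2687}{17}}} = \frac{1}{62460 - - \frac{161347}{2687}} = \frac{1}{62460 + \frac{161347}{2687}} = \frac{1}{\frac{167991367}{2687}} = \frac{2687}{167991367}$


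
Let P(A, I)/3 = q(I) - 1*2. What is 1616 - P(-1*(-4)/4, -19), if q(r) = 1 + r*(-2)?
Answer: 1505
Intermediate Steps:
q(r) = 1 - 2*r
P(A, I) = -3 - 6*I (P(A, I) = 3*((1 - 2*I) - 1*2) = 3*((1 - 2*I) - 2) = 3*(-1 - 2*I) = -3 - 6*I)
1616 - P(-1*(-4)/4, -19) = 1616 - (-3 - 6*(-19)) = 1616 - (-3 + 114) = 1616 - 1*111 = 1616 - 111 = 1505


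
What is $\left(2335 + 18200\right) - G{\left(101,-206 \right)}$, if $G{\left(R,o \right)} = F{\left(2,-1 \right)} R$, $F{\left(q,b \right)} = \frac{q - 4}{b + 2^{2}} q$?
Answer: $\frac{62009}{3} \approx 20670.0$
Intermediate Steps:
$F{\left(q,b \right)} = \frac{q \left(-4 + q\right)}{4 + b}$ ($F{\left(q,b \right)} = \frac{-4 + q}{b + 4} q = \frac{-4 + q}{4 + b} q = \frac{q \left(-4 + q\right)}{4 + b}$)
$G{\left(R,o \right)} = - \frac{4 R}{3}$ ($G{\left(R,o \right)} = \frac{2 \left(-4 + 2\right)}{4 - 1} R = 2 \cdot \frac{1}{3} \left(-2\right) R = - \frac{4 R}{3}$)
$\left(2335 + 18200\right) - G{\left(101,-206 \right)} = \left(2335 + 18200\right) - \left(- \frac{4}{3}\right) 101 = 20535 - - \frac{404}{3} = 20535 + \frac{404}{3} = \frac{62009}{3}$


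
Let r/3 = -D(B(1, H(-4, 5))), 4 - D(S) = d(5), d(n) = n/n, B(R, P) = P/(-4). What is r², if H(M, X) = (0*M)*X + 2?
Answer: 81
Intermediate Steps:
H(M, X) = 2 (H(M, X) = 0*X + 2 = 0 + 2 = 2)
B(R, P) = -P/4 (B(R, P) = P*(-¼) = -P/4)
d(n) = 1
D(S) = 3 (D(S) = 4 - 1*1 = 4 - 1 = 3)
r = -9 (r = 3*(-1*3) = 3*(-3) = -9)
r² = (-9)² = 81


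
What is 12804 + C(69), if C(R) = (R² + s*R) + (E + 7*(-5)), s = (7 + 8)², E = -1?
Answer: 33054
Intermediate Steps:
s = 225 (s = 15² = 225)
C(R) = -36 + R² + 225*R (C(R) = (R² + 225*R) + (-1 + 7*(-5)) = (R² + 225*R) + (-1 - 35) = (R² + 225*R) - 36 = -36 + R² + 225*R)
12804 + C(69) = 12804 + (-36 + 69² + 225*69) = 12804 + (-36 + 4761 + 15525) = 12804 + 20250 = 33054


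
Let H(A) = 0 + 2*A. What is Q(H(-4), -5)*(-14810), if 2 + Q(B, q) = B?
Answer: 148100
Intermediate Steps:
H(A) = 2*A
Q(B, q) = -2 + B
Q(H(-4), -5)*(-14810) = (-2 + 2*(-4))*(-14810) = (-2 - 8)*(-14810) = -10*(-14810) = 148100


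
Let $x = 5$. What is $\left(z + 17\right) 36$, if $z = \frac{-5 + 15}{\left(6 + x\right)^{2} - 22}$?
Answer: $\frac{6772}{11} \approx 615.64$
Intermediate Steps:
$z = \frac{10}{99}$ ($z = \frac{-5 + 15}{\left(6 + 5\right)^{2} - 22} = \frac{10}{11^{2} - 22} = \frac{10}{121 - 22} = \frac{10}{99} \approx 0.10101$)
$\left(z + 17\right) 36 = \left(\frac{10}{99} + 17\right) 36 = \frac{1693}{99} \cdot 36 = \frac{6772}{11}$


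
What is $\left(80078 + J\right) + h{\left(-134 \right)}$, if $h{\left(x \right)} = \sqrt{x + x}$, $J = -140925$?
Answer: $-60847 + 2 i \sqrt{67} \approx -60847.0 + 16.371 i$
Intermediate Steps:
$h{\left(x \right)} = \sqrt{2} \sqrt{x}$ ($h{\left(x \right)} = \sqrt{2 x} = \sqrt{2} \sqrt{x}$)
$\left(80078 + J\right) + h{\left(-134 \right)} = \left(80078 - 140925\right) + \sqrt{2} \sqrt{-134} = -60847 + \sqrt{2} i \sqrt{134} = -60847 + 2 i \sqrt{67}$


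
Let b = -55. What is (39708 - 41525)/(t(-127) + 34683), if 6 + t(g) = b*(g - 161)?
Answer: -1817/50517 ≈ -0.035968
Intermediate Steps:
t(g) = 8849 - 55*g (t(g) = -6 - 55*(g - 161) = -6 - 55*(-161 + g) = -6 + (8855 - 55*g) = 8849 - 55*g)
(39708 - 41525)/(t(-127) + 34683) = (39708 - 41525)/((8849 - 55*(-127)) + 34683) = -1817/((8849 + 6985) + 34683) = -1817/(15834 + 34683) = -1817/50517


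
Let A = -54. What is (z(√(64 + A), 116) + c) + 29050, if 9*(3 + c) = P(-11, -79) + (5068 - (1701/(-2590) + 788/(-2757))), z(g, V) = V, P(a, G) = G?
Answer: 272830152551/9180810 ≈ 29717.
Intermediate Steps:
c = 5062648091/9180810 (c = -3 + (-79 + (5068 - (1701/(-2590) + 788/(-2757))))/9 = -3 + (-79 + (5068 - (1701*(-1/2590) + 788*(-1/2757))))/9 = -3 + (-79 + (5068 - (-243/370 - 788/2757)))/9 = -3 + (-79 + (5068 - 1*(-961511/1020090)))/9 = -3 + (-79 + (5068 + 961511/1020090))/9 = -3 + (-79 + 5170777631/1020090)/9 = -3 + (⅑)*(5090190521/1020090) = -3 + 5090190521/9180810 = 5062648091/9180810 ≈ 551.44)
(z(√(64 + A), 116) + c) + 29050 = (116 + 5062648091/9180810) + 29050 = 6127622051/9180810 + 29050 = 272830152551/9180810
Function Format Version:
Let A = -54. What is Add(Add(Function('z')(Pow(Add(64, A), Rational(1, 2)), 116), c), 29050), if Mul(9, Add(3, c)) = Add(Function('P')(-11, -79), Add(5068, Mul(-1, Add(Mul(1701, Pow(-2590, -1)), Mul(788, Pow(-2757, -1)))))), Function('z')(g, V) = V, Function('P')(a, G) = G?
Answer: Rational(272830152551, 9180810) ≈ 29717.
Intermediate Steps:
c = Rational(5062648091, 9180810) (c = Add(-3, Mul(Rational(1, 9), Add(-79, Add(5068, Mul(-1, Add(Mul(1701, Pow(-2590, -1)), Mul(788, Pow(-2757, -1)))))))) = Add(-3, Mul(Rational(1, 9), Add(-79, Add(5068, Mul(-1, Add(Mul(1701, Rational(-1, 2590)), Mul(788, Rational(-1, 2757)))))))) = Add(-3, Mul(Rational(1, 9), Add(-79, Add(5068, Mul(-1, Add(Rational(-243, 370), Rational(-788, 2757))))))) = Add(-3, Mul(Rational(1, 9), Add(-79, Add(5068, Mul(-1, Rational(-961511, 1020090)))))) = Add(-3, Mul(Rational(1, 9), Add(-79, Add(5068, Rational(961511, 1020090))))) = Add(-3, Mul(Rational(1, 9), Add(-79, Rational(5170777631, 1020090)))) = Add(-3, Mul(Rational(1, 9), Rational(5090190521, 1020090))) = Add(-3, Rational(5090190521, 9180810)) = Rational(5062648091, 9180810) ≈ 551.44)
Add(Add(Function('z')(Pow(Add(64, A), Rational(1, 2)), 116), c), 29050) = Add(Add(116, Rational(5062648091, 9180810)), 29050) = Add(Rational(6127622051, 9180810), 29050) = Rational(272830152551, 9180810)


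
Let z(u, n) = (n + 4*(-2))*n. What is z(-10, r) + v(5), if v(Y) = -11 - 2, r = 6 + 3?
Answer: -4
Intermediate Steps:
r = 9
z(u, n) = n*(-8 + n) (z(u, n) = (n - 8)*n = (-8 + n)*n = n*(-8 + n))
v(Y) = -13
z(-10, r) + v(5) = 9*(-8 + 9) - 13 = 9*1 - 13 = 9 - 13 = -4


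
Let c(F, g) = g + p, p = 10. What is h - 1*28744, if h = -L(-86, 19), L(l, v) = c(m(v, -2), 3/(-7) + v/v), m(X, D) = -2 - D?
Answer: -201282/7 ≈ -28755.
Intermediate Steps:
c(F, g) = 10 + g (c(F, g) = g + 10 = 10 + g)
L(l, v) = 74/7 (L(l, v) = 10 + (3/(-7) + v/v) = 10 + (3*(-1/7) + 1) = 10 + (-3/7 + 1) = 10 + 4/7 = 74/7)
h = -74/7 (h = -1*74/7 = -74/7 ≈ -10.571)
h - 1*28744 = -74/7 - 1*28744 = -74/7 - 28744 = -201282/7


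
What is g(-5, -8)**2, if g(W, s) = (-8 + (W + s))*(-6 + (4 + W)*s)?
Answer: 1764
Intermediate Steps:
g(W, s) = (-6 + s*(4 + W))*(-8 + W + s) (g(W, s) = (-8 + W + s)*(-6 + s*(4 + W)) = (-6 + s*(4 + W))*(-8 + W + s))
g(-5, -8)**2 = (48 - 38*(-8) - 6*(-5) + 4*(-8)**2 - 5*(-8)**2 - 8*(-5)**2 - 4*(-5)*(-8))**2 = (48 + 304 + 30 + 4*64 - 5*64 - 8*25 - 160)**2 = (48 + 304 + 30 + 256 - 320 - 200 - 160)**2 = (-42)**2 = 1764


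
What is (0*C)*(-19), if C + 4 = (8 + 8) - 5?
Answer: 0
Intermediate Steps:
C = 7 (C = -4 + ((8 + 8) - 5) = -4 + (16 - 5) = -4 + 11 = 7)
(0*C)*(-19) = (0*7)*(-19) = 0*(-19) = 0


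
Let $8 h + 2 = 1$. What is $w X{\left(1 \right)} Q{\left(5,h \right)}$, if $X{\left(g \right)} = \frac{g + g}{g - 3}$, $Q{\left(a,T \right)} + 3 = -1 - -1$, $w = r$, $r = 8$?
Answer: $24$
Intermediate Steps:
$h = - \frac{1}{8}$ ($h = - \frac{1}{4} + \frac{1}{8} \cdot 1 = - \frac{1}{4} + \frac{1}{8} = - \frac{1}{8} \approx -0.125$)
$w = 8$
$Q{\left(a,T \right)} = -3$ ($Q{\left(a,T \right)} = -3 - 0 = -3 + \left(-1 + 1\right) = -3 + 0 = -3$)
$X{\left(g \right)} = \frac{2 g}{-3 + g}$
$w X{\left(1 \right)} Q{\left(5,h \right)} = 8 \cdot 2 \cdot 1 \frac{1}{-3 + 1} \left(-3\right) = 8 \cdot 2 \cdot 1 \frac{1}{-2} \left(-3\right) = 8 \cdot 2 \cdot 1 \left(- \frac{1}{2}\right) \left(-3\right) = 8 \left(-1\right) \left(-3\right) = \left(-8\right) \left(-3\right) = 24$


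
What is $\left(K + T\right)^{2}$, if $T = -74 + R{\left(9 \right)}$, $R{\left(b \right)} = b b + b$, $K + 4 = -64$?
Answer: $2704$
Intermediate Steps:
$K = -68$ ($K = -4 - 64 = -68$)
$R{\left(b \right)} = b + b^{2}$ ($R{\left(b \right)} = b^{2} + b = b + b^{2}$)
$T = 16$ ($T = -74 + 9 \left(1 + 9\right) = -74 + 9 \cdot 10 = -74 + 90 = 16$)
$\left(K + T\right)^{2} = \left(-68 + 16\right)^{2} = \left(-52\right)^{2} = 2704$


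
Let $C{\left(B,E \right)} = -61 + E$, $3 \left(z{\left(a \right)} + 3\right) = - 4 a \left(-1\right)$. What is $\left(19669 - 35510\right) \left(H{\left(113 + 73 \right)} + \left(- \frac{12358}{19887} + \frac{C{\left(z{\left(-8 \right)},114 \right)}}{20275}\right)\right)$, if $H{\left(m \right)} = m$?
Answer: $- \frac{169153265747693}{57601275} \approx -2.9366 \cdot 10^{6}$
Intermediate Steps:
$z{\left(a \right)} = -3 + \frac{4 a}{3}$ ($z{\left(a \right)} = -3 + \frac{- 4 a \left(-1\right)}{3} = -3 + \frac{4 a}{3}$)
$\left(19669 - 35510\right) \left(H{\left(113 + 73 \right)} + \left(- \frac{12358}{19887} + \frac{C{\left(z{\left(-8 \right)},114 \right)}}{20275}\right)\right) = \left(19669 - 35510\right) \left(\left(113 + 73\right) - \left(\frac{12358}{19887} - \frac{-61 + 114}{20275}\right)\right) = - 15841 \left(186 + \left(\left(-12358\right) \frac{1}{19887} + 53 \cdot \frac{1}{20275}\right)\right) = - 15841 \left(186 + \left(- \frac{12358}{19887} + \frac{53}{20275}\right)\right) = - 15841 \left(186 - \frac{249504439}{403208925}\right) = \left(-15841\right) \frac{74747355611}{403208925} = - \frac{169153265747693}{57601275}$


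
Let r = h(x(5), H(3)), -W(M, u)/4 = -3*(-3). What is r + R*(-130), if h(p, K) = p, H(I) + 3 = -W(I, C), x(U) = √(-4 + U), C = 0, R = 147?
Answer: -19109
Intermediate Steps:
W(M, u) = -36 (W(M, u) = -(-12)*(-3) = -4*9 = -36)
H(I) = 33 (H(I) = -3 - 1*(-36) = -3 + 36 = 33)
r = 1 (r = √(-4 + 5) = √1 = 1)
r + R*(-130) = 1 + 147*(-130) = 1 - 19110 = -19109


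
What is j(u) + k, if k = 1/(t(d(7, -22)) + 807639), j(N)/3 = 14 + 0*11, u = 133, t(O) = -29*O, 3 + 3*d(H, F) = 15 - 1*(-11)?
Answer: 101734503/2422250 ≈ 42.000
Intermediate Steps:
d(H, F) = 23/3 (d(H, F) = -1 + (15 - 1*(-11))/3 = -1 + (15 + 11)/3 = -1 + (⅓)*26 = -1 + 26/3 = 23/3)
j(N) = 42 (j(N) = 3*(14 + 0*11) = 3*(14 + 0) = 3*14 = 42)
k = 3/2422250 (k = 1/(-29*23/3 + 807639) = 1/(-667/3 + 807639) = 1/(2422250/3) = 3/2422250 ≈ 1.2385e-6)
j(u) + k = 42 + 3/2422250 = 101734503/2422250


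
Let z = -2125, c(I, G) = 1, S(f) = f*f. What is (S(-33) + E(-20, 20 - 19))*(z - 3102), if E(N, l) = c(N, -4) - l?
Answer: -5692203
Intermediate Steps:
S(f) = f²
E(N, l) = 1 - l
(S(-33) + E(-20, 20 - 19))*(z - 3102) = ((-33)² + (1 - (20 - 19)))*(-2125 - 3102) = (1089 + (1 - 1*1))*(-5227) = (1089 + (1 - 1))*(-5227) = (1089 + 0)*(-5227) = 1089*(-5227) = -5692203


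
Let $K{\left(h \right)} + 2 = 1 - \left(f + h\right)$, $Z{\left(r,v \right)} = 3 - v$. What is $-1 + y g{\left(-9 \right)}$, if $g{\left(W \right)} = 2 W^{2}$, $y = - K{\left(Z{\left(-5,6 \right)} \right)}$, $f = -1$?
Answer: $-487$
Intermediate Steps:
$K{\left(h \right)} = - h$ ($K{\left(h \right)} = -2 - \left(-2 + h\right) = - h$)
$y = -3$ ($y = - \left(-1\right) \left(3 - 6\right) = - \left(-1\right) \left(-3\right) = \left(-1\right) 3 = -3$)
$-1 + y g{\left(-9 \right)} = -1 - 3 \cdot 2 \left(-9\right)^{2} = -1 - 3 \cdot 2 \cdot 81 = -1 - 486 = -487$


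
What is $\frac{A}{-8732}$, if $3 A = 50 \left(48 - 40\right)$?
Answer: $- \frac{100}{6549} \approx -0.01527$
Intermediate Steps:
$A = \frac{400}{3}$ ($A = \frac{50 \left(48 - 40\right)}{3} = \frac{50 \cdot 8}{3} = \frac{1}{3} \cdot 400 = \frac{400}{3} \approx 133.33$)
$\frac{A}{-8732} = \frac{400}{3 \left(-8732\right)} = \frac{400}{3} \left(- \frac{1}{8732}\right) = - \frac{100}{6549}$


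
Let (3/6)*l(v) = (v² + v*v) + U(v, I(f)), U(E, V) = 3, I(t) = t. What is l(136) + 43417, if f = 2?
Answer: 117407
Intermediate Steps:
l(v) = 6 + 4*v² (l(v) = 2*((v² + v*v) + 3) = 2*((v² + v²) + 3) = 2*(2*v² + 3) = 2*(3 + 2*v²) = 6 + 4*v²)
l(136) + 43417 = (6 + 4*136²) + 43417 = (6 + 4*18496) + 43417 = (6 + 73984) + 43417 = 73990 + 43417 = 117407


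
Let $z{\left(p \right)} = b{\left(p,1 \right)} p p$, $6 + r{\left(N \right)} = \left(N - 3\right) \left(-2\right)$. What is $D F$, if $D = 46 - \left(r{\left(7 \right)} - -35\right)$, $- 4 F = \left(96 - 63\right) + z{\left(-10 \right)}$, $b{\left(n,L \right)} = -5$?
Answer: $\frac{11675}{4} \approx 2918.8$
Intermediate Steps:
$r{\left(N \right)} = - 2 N$ ($r{\left(N \right)} = -6 + \left(N - 3\right) \left(-2\right) = -6 + \left(-3 + N\right) \left(-2\right) = -6 - \left(-6 + 2 N\right) = - 2 N$)
$z{\left(p \right)} = - 5 p^{2}$ ($z{\left(p \right)} = - 5 p p = - 5 p^{2}$)
$F = \frac{467}{4}$ ($F = - \frac{\left(96 - 63\right) - 5 \left(-10\right)^{2}}{4} = - \frac{33 - 500}{4} = \left(- \frac{1}{4}\right) \left(-467\right) = \frac{467}{4} \approx 116.75$)
$D = 25$ ($D = 46 - \left(\left(-2\right) 7 - -35\right) = 46 - \left(-14 + 35\right) = 46 - 21 = 25$)
$D F = 25 \cdot \frac{467}{4} = \frac{11675}{4}$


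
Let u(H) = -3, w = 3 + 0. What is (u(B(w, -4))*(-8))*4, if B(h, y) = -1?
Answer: 96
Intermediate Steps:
w = 3
(u(B(w, -4))*(-8))*4 = -3*(-8)*4 = 24*4 = 96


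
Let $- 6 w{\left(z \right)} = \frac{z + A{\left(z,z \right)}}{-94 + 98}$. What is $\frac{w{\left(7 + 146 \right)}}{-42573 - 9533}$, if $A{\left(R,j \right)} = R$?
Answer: $\frac{51}{208424} \approx 0.00024469$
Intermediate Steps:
$w{\left(z \right)} = - \frac{z}{12}$ ($w{\left(z \right)} = - \frac{\left(z + z\right) \frac{1}{-94 + 98}}{6} = - \frac{2 z \frac{1}{4}}{6} = - \frac{\frac{1}{2} z}{6} = - \frac{z}{12}$)
$\frac{w{\left(7 + 146 \right)}}{-42573 - 9533} = \frac{\left(- \frac{1}{12}\right) \left(7 + 146\right)}{-42573 - 9533} = \frac{\left(- \frac{1}{12}\right) 153}{-42573 - 9533} = - \frac{51}{4 \left(-52106\right)} = \left(- \frac{51}{4}\right) \left(- \frac{1}{52106}\right) = \frac{51}{208424}$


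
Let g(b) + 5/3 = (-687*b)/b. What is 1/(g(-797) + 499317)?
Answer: 3/1495885 ≈ 2.0055e-6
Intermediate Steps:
g(b) = -2066/3 (g(b) = -5/3 + (-687*b)/b = -5/3 - 687 = -2066/3)
1/(g(-797) + 499317) = 1/(-2066/3 + 499317) = 1/(1495885/3) = 3/1495885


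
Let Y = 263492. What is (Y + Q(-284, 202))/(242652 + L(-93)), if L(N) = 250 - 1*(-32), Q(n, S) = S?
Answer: 43949/40489 ≈ 1.0855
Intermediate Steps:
L(N) = 282 (L(N) = 250 + 32 = 282)
(Y + Q(-284, 202))/(242652 + L(-93)) = (263492 + 202)/(242652 + 282) = 263694/242934 = 263694*(1/242934) = 43949/40489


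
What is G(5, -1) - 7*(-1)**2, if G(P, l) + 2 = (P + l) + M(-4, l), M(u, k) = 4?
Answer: -1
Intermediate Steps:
G(P, l) = 2 + P + l (G(P, l) = -2 + ((P + l) + 4) = -2 + (4 + P + l) = 2 + P + l)
G(5, -1) - 7*(-1)**2 = (2 + 5 - 1) - 7*(-1)**2 = 6 - 7*1 = 6 - 7 = -1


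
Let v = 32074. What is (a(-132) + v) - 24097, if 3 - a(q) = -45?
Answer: 8025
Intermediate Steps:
a(q) = 48 (a(q) = 3 - 1*(-45) = 3 + 45 = 48)
(a(-132) + v) - 24097 = (48 + 32074) - 24097 = 32122 - 24097 = 8025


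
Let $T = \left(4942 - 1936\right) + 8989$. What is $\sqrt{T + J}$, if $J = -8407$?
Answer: $2 \sqrt{897} \approx 59.9$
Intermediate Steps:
$T = 11995$ ($T = 3006 + 8989 = 11995$)
$\sqrt{T + J} = \sqrt{11995 - 8407} = \sqrt{3588} = 2 \sqrt{897}$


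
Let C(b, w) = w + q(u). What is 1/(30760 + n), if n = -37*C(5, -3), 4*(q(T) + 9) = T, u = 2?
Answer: 2/62371 ≈ 3.2066e-5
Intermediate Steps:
q(T) = -9 + T/4
C(b, w) = -17/2 + w (C(b, w) = w + (-9 + (1/4)*2) = w + (-9 + 1/2) = w - 17/2 = -17/2 + w)
n = 851/2 (n = -37*(-17/2 - 3) = -37*(-23/2) = 851/2 ≈ 425.50)
1/(30760 + n) = 1/(30760 + 851/2) = 1/(62371/2) = 2/62371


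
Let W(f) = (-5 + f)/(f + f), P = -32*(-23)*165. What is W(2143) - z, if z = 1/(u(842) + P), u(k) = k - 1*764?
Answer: 129900599/260413074 ≈ 0.49883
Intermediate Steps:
P = 121440 (P = 736*165 = 121440)
W(f) = (-5 + f)/(2*f) (W(f) = (-5 + f)/((2*f)) = (-5 + f)*(1/(2*f)) = (-5 + f)/(2*f))
u(k) = -764 + k (u(k) = k - 764 = -764 + k)
z = 1/121518 (z = 1/((-764 + 842) + 121440) = 1/(78 + 121440) = 1/121518 ≈ 8.2292e-6)
W(2143) - z = (1/2)*(-5 + 2143)/2143 - 1*1/121518 = (1/2)*(1/2143)*2138 - 1/121518 = 1069/2143 - 1/121518 = 129900599/260413074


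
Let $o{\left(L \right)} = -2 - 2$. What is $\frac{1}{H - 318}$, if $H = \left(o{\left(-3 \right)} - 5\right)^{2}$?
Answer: $- \frac{1}{237} \approx -0.0042194$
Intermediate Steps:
$o{\left(L \right)} = -4$ ($o{\left(L \right)} = -2 - 2 = -4$)
$H = 81$ ($H = \left(-4 - 5\right)^{2} = \left(-9\right)^{2} = 81$)
$\frac{1}{H - 318} = \frac{1}{81 - 318} = \frac{1}{-237} = - \frac{1}{237}$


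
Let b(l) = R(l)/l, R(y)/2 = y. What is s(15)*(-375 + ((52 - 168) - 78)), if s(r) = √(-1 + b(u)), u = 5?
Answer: -569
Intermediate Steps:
R(y) = 2*y
b(l) = 2 (b(l) = (2*l)/l = 2)
s(r) = 1 (s(r) = √(-1 + 2) = √1 = 1)
s(15)*(-375 + ((52 - 168) - 78)) = 1*(-375 + ((52 - 168) - 78)) = 1*(-375 + (-116 - 78)) = 1*(-375 - 194) = 1*(-569) = -569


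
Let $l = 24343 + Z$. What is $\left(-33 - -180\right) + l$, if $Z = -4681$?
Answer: $19809$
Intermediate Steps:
$l = 19662$ ($l = 24343 - 4681 = 19662$)
$\left(-33 - -180\right) + l = \left(-33 - -180\right) + 19662 = \left(-33 + 180\right) + 19662 = 147 + 19662 = 19809$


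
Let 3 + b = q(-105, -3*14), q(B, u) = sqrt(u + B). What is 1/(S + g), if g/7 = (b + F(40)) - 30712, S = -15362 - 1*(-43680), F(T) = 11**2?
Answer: -185840/34536512803 - 49*I*sqrt(3)/34536512803 ≈ -5.381e-6 - 2.4574e-9*I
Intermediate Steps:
F(T) = 121
q(B, u) = sqrt(B + u)
b = -3 + 7*I*sqrt(3) (b = -3 + sqrt(-105 - 3*14) = -3 + sqrt(-105 - 42) = -3 + sqrt(-147) = -3 + 7*I*sqrt(3) ≈ -3.0 + 12.124*I)
S = 28318 (S = -15362 + 43680 = 28318)
g = -214158 + 49*I*sqrt(3) (g = 7*(((-3 + 7*I*sqrt(3)) + 121) - 30712) = 7*((118 + 7*I*sqrt(3)) - 30712) = 7*(-30594 + 7*I*sqrt(3)) = -214158 + 49*I*sqrt(3) ≈ -2.1416e+5 + 84.87*I)
1/(S + g) = 1/(28318 + (-214158 + 49*I*sqrt(3))) = 1/(-185840 + 49*I*sqrt(3))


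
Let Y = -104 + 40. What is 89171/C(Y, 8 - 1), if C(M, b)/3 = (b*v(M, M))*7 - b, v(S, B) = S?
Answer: -89171/9429 ≈ -9.4571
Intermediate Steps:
Y = -64
C(M, b) = -3*b + 21*M*b (C(M, b) = 3*((b*M)*7 - b) = 3*((M*b)*7 - b) = 3*(7*M*b - b) = 3*(-b + 7*M*b) = -3*b + 21*M*b)
89171/C(Y, 8 - 1) = 89171/((3*(8 - 1)*(-1 + 7*(-64)))) = 89171/((3*7*(-1 - 448))) = 89171/((3*7*(-449))) = 89171/(-9429) = 89171*(-1/9429) = -89171/9429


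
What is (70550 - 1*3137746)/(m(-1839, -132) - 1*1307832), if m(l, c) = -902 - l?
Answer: 3067196/1306895 ≈ 2.3469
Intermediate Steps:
(70550 - 1*3137746)/(m(-1839, -132) - 1*1307832) = (70550 - 1*3137746)/((-902 - 1*(-1839)) - 1*1307832) = (70550 - 3137746)/((-902 + 1839) - 1307832) = -3067196/(937 - 1307832) = -3067196/(-1306895) = -3067196*(-1/1306895) = 3067196/1306895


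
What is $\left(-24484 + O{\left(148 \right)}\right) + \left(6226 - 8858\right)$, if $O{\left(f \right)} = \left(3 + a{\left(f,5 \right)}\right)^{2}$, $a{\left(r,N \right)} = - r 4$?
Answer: $319805$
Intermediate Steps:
$a{\left(r,N \right)} = - 4 r$
$O{\left(f \right)} = \left(3 - 4 f\right)^{2}$
$\left(-24484 + O{\left(148 \right)}\right) + \left(6226 - 8858\right) = \left(-24484 + \left(-3 + 4 \cdot 148\right)^{2}\right) + \left(6226 - 8858\right) = \left(-24484 + \left(-3 + 592\right)^{2}\right) - 2632 = \left(-24484 + 589^{2}\right) - 2632 = \left(-24484 + 346921\right) - 2632 = 322437 - 2632 = 319805$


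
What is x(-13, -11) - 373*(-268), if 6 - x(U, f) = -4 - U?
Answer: 99961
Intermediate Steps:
x(U, f) = 10 + U (x(U, f) = 6 - (-4 - U) = 6 + (4 + U) = 10 + U)
x(-13, -11) - 373*(-268) = (10 - 13) - 373*(-268) = -3 + 99964 = 99961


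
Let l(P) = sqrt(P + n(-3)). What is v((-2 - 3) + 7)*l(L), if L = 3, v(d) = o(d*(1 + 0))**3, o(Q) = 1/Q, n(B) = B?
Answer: 0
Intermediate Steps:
v(d) = d**(-3) (v(d) = (1/(d*(1 + 0)))**3 = (1/(d*1))**3 = (1/d)**3 = d**(-3))
l(P) = sqrt(-3 + P) (l(P) = sqrt(P - 3) = sqrt(-3 + P))
v((-2 - 3) + 7)*l(L) = sqrt(-3 + 3)/((-2 - 3) + 7)**3 = sqrt(0)/(-5 + 7)**3 = 0/2**3 = (1/8)*0 = 0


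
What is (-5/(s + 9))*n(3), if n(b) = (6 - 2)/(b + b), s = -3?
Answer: -5/9 ≈ -0.55556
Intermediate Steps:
n(b) = 2/b (n(b) = 4/((2*b)) = 4*(1/(2*b)) = 2/b)
(-5/(s + 9))*n(3) = (-5/(-3 + 9))*(2/3) = (-5/6)*(2*(⅓)) = -5*⅙*(⅔) = -⅚*⅔ = -5/9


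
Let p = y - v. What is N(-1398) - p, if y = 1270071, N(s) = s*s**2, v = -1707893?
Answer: -2735234756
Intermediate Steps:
N(s) = s**3
p = 2977964 (p = 1270071 - 1*(-1707893) = 1270071 + 1707893 = 2977964)
N(-1398) - p = (-1398)**3 - 1*2977964 = -2732256792 - 2977964 = -2735234756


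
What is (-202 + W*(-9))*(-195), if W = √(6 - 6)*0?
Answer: 39390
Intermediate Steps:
W = 0 (W = √0*0 = 0*0 = 0)
(-202 + W*(-9))*(-195) = (-202 + 0*(-9))*(-195) = (-202 + 0)*(-195) = -202*(-195) = 39390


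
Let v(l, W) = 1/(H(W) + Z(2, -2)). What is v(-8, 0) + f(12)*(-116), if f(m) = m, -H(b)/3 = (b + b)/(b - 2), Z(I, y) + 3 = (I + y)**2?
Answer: -4177/3 ≈ -1392.3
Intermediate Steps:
Z(I, y) = -3 + (I + y)**2
H(b) = -6*b/(-2 + b) (H(b) = -3*(b + b)/(b - 2) = -3*2*b/(-2 + b) = -6*b/(-2 + b))
v(l, W) = 1/(-3 - 6*W/(-2 + W)) (v(l, W) = 1/(-6*W/(-2 + W) + (-3 + (2 - 2)**2)) = 1/(-6*W/(-2 + W) + (-3 + 0**2)) = 1/(-6*W/(-2 + W) + (-3 + 0)) = 1/(-6*W/(-2 + W) - 3) = 1/(-3 - 6*W/(-2 + W)))
v(-8, 0) + f(12)*(-116) = (2 - 1*0)/(3*(-2 + 3*0)) + 12*(-116) = (2 + 0)/(3*(-2 + 0)) - 1392 = (1/3)*2/(-2) - 1392 = (1/3)*(-1/2)*2 - 1392 = -1/3 - 1392 = -4177/3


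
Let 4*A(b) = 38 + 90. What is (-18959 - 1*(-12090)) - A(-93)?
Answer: -6901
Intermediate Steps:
A(b) = 32 (A(b) = (38 + 90)/4 = (¼)*128 = 32)
(-18959 - 1*(-12090)) - A(-93) = (-18959 - 1*(-12090)) - 1*32 = (-18959 + 12090) - 32 = -6869 - 32 = -6901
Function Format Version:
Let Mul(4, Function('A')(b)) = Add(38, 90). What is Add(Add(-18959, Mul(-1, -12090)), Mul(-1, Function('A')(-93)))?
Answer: -6901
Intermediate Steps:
Function('A')(b) = 32 (Function('A')(b) = Mul(Rational(1, 4), Add(38, 90)) = Mul(Rational(1, 4), 128) = 32)
Add(Add(-18959, Mul(-1, -12090)), Mul(-1, Function('A')(-93))) = Add(Add(-18959, Mul(-1, -12090)), Mul(-1, 32)) = Add(Add(-18959, 12090), -32) = Add(-6869, -32) = -6901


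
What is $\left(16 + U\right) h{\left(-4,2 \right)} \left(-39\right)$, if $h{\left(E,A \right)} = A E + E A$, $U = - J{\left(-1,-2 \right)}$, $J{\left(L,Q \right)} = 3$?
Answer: $8112$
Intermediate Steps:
$U = -3$ ($U = \left(-1\right) 3 = -3$)
$h{\left(E,A \right)} = 2 A E$ ($h{\left(E,A \right)} = A E + A E = 2 A E$)
$\left(16 + U\right) h{\left(-4,2 \right)} \left(-39\right) = \left(16 - 3\right) 2 \cdot 2 \left(-4\right) \left(-39\right) = 13 \left(-16\right) \left(-39\right) = \left(-208\right) \left(-39\right) = 8112$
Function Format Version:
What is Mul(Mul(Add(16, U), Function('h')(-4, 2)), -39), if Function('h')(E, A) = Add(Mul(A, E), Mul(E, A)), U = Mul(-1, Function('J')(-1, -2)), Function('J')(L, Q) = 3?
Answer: 8112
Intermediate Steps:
U = -3 (U = Mul(-1, 3) = -3)
Function('h')(E, A) = Mul(2, A, E) (Function('h')(E, A) = Add(Mul(A, E), Mul(A, E)) = Mul(2, A, E))
Mul(Mul(Add(16, U), Function('h')(-4, 2)), -39) = Mul(Mul(Add(16, -3), Mul(2, 2, -4)), -39) = Mul(Mul(13, -16), -39) = Mul(-208, -39) = 8112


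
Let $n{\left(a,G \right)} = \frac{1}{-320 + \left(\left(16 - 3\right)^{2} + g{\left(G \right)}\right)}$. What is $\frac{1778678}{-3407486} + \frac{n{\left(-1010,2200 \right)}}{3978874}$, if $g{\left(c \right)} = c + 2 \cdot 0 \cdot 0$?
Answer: $- \frac{7250525470258271}{13890127408307718} \approx -0.52199$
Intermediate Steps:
$g{\left(c \right)} = c$ ($g{\left(c \right)} = c + 0 \cdot 0 = c + 0 = c$)
$n{\left(a,G \right)} = \frac{1}{-151 + G}$ ($n{\left(a,G \right)} = \frac{1}{-320 + \left(\left(16 - 3\right)^{2} + G\right)} = \frac{1}{-320 + \left(13^{2} + G\right)} = \frac{1}{-320 + \left(169 + G\right)} = \frac{1}{-151 + G}$)
$\frac{1778678}{-3407486} + \frac{n{\left(-1010,2200 \right)}}{3978874} = \frac{1778678}{-3407486} + \frac{1}{\left(-151 + 2200\right) 3978874} = 1778678 \left(- \frac{1}{3407486}\right) + \frac{1}{2049} \cdot \frac{1}{3978874} = - \frac{889339}{1703743} + \frac{1}{2049} \cdot \frac{1}{3978874} = - \frac{889339}{1703743} + \frac{1}{8152712826} = - \frac{7250525470258271}{13890127408307718}$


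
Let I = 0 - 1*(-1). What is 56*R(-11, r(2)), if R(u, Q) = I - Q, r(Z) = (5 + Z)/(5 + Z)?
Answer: 0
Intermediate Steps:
I = 1 (I = 0 + 1 = 1)
r(Z) = 1
R(u, Q) = 1 - Q
56*R(-11, r(2)) = 56*(1 - 1*1) = 56*(1 - 1) = 56*0 = 0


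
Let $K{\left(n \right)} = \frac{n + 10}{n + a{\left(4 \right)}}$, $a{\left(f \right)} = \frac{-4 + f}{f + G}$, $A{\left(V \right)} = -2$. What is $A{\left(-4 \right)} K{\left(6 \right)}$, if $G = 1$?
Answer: $- \frac{16}{3} \approx -5.3333$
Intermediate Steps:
$a{\left(f \right)} = \frac{-4 + f}{1 + f}$ ($a{\left(f \right)} = \frac{-4 + f}{f + 1} = \frac{-4 + f}{1 + f}$)
$K{\left(n \right)} = \frac{10 + n}{n}$ ($K{\left(n \right)} = \frac{n + 10}{n + \frac{-4 + 4}{1 + 4}} = \frac{10 + n}{n + \frac{1}{5} \cdot 0} = \frac{10 + n}{n + 0} = \frac{10 + n}{n}$)
$A{\left(-4 \right)} K{\left(6 \right)} = - 2 \frac{10 + 6}{6} = - 2 \cdot \frac{1}{6} \cdot 16 = \left(-2\right) \frac{8}{3} = - \frac{16}{3}$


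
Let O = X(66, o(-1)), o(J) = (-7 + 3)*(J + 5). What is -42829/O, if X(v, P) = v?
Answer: -42829/66 ≈ -648.92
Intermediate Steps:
o(J) = -20 - 4*J (o(J) = -4*(5 + J) = -20 - 4*J)
O = 66
-42829/O = -42829/66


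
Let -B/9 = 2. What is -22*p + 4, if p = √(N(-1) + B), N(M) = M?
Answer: 4 - 22*I*√19 ≈ 4.0 - 95.896*I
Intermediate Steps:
B = -18 (B = -9*2 = -18)
p = I*√19 (p = √(-1 - 18) = √(-19) = I*√19 ≈ 4.3589*I)
-22*p + 4 = -22*I*√19 + 4 = 4 - 22*I*√19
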